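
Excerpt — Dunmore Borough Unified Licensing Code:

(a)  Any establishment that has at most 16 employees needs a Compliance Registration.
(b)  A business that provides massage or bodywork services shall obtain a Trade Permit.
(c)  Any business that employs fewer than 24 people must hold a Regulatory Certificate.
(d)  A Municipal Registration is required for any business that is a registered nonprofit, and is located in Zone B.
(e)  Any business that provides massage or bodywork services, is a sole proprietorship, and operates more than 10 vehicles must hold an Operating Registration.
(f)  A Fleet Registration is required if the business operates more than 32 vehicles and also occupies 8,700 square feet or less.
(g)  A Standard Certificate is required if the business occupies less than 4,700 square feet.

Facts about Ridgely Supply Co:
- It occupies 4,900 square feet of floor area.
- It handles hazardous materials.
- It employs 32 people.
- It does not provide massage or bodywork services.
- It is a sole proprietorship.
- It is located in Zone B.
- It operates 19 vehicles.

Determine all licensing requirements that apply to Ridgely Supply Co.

(a) employees 32 > 16 → Compliance Registration not required.
(b) does not provide massage or bodywork services → Trade Permit not required.
(c) employees 32 ≥ 24 → Regulatory Certificate not required.
(d) is a sole proprietorship (not: is a registered nonprofit); is located in Zone B → Municipal Registration not required.
(e) does not provide massage or bodywork services; is a sole proprietorship; vehicles 19 > 10 → Operating Registration not required.
(f) vehicles 19 ≤ 32; floor area 4,900 square feet ≤ 8,700 square feet → Fleet Registration not required.
(g) floor area 4,900 square feet ≥ 4,700 square feet → Standard Certificate not required.

None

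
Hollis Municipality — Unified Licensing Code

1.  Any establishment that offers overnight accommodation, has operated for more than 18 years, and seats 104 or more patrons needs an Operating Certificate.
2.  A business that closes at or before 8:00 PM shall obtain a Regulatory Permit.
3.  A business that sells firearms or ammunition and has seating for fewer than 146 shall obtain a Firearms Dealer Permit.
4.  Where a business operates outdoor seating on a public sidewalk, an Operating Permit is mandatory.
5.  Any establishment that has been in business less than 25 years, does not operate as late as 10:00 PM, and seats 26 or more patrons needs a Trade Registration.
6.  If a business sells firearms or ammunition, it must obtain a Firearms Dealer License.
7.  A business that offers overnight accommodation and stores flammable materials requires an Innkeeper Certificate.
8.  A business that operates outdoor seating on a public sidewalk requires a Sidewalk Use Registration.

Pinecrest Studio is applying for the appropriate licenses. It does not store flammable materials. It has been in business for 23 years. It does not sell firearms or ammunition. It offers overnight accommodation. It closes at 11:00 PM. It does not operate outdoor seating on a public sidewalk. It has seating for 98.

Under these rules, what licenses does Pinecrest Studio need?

None

1. offers overnight accommodation; years in business 23 > 18; seating 98 < 104 → Operating Certificate not required.
2. closes 11:00 PM, after 8:00 PM → Regulatory Permit not required.
3. does not sell firearms or ammunition; seating 98 < 146 → Firearms Dealer Permit not required.
4. does not operate outdoor seating on a public sidewalk → Operating Permit not required.
5. years in business 23 < 25; closes 11:00 PM, after 10:00 PM; seating 98 ≥ 26 → Trade Registration not required.
6. does not sell firearms or ammunition → Firearms Dealer License not required.
7. offers overnight accommodation; does not store flammable materials → Innkeeper Certificate not required.
8. does not operate outdoor seating on a public sidewalk → Sidewalk Use Registration not required.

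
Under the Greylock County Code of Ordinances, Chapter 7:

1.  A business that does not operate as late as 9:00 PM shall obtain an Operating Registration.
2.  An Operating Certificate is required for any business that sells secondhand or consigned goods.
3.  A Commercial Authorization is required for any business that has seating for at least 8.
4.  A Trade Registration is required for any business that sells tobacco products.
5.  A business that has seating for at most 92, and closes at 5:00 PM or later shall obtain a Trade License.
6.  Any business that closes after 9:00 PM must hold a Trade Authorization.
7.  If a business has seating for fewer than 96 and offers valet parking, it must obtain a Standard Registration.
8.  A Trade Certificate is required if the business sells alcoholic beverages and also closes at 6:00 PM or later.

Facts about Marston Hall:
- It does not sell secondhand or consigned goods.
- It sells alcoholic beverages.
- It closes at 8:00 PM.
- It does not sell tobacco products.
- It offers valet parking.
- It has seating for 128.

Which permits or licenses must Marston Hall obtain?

Commercial Authorization, Operating Registration, Trade Certificate

1. closes 8:00 PM, at/before 9:00 PM → Operating Registration required.
2. does not sell secondhand or consigned goods → Operating Certificate not required.
3. seating 128 ≥ 8 → Commercial Authorization required.
4. does not sell tobacco products → Trade Registration not required.
5. seating 128 > 92; closes 8:00 PM, after 5:00 PM → Trade License not required.
6. closes 8:00 PM, at/before 9:00 PM → Trade Authorization not required.
7. seating 128 ≥ 96; offers valet parking → Standard Registration not required.
8. sells alcoholic beverages; closes 8:00 PM, after 6:00 PM → Trade Certificate required.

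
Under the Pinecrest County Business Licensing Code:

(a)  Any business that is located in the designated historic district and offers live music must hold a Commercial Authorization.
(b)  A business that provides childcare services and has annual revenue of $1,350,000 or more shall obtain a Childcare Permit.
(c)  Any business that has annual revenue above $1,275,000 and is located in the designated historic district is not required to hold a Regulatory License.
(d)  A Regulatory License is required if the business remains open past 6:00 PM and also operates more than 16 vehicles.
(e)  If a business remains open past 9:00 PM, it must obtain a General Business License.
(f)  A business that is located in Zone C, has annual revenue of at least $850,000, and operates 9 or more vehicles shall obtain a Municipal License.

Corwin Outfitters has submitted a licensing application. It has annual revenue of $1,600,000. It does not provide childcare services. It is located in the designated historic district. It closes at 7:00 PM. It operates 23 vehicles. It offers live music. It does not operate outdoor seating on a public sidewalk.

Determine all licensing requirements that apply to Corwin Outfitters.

(a) is located in the designated historic district; offers live music → Commercial Authorization required.
(b) does not provide childcare services; revenue $1,600,000 ≥ $1,350,000 → Childcare Permit not required.
(c) revenue $1,600,000 > $1,275,000; is located in the designated historic district → exempt from Regulatory License.
(d) closes 7:00 PM, after 6:00 PM; vehicles 23 > 16 → Regulatory License required.
(e) closes 7:00 PM, at/before 9:00 PM → General Business License not required.
(f) is located in the designated historic district (not: is located in Zone C); revenue $1,600,000 ≥ $850,000; vehicles 23 ≥ 9 → Municipal License not required.

Commercial Authorization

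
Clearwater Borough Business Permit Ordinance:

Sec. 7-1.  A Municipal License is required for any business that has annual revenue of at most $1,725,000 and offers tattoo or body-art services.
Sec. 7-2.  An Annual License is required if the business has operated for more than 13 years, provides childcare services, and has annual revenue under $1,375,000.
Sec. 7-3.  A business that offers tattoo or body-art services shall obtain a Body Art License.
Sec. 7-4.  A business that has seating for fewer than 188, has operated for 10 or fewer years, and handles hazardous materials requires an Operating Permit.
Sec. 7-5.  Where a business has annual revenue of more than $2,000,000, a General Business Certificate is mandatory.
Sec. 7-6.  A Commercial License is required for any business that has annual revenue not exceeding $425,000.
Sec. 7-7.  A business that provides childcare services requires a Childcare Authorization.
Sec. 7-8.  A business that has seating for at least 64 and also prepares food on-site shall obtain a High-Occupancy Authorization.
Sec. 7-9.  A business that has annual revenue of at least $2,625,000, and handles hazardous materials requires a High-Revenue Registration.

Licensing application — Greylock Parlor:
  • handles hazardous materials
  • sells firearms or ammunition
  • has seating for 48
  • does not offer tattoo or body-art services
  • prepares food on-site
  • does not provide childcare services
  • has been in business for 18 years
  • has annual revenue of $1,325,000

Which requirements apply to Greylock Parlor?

Sec. 7-1. revenue $1,325,000 ≤ $1,725,000; does not offer tattoo or body-art services → Municipal License not required.
Sec. 7-2. years in business 18 > 13; does not provide childcare services; revenue $1,325,000 < $1,375,000 → Annual License not required.
Sec. 7-3. does not offer tattoo or body-art services → Body Art License not required.
Sec. 7-4. seating 48 < 188; years in business 18 > 10; handles hazardous materials → Operating Permit not required.
Sec. 7-5. revenue $1,325,000 ≤ $2,000,000 → General Business Certificate not required.
Sec. 7-6. revenue $1,325,000 > $425,000 → Commercial License not required.
Sec. 7-7. does not provide childcare services → Childcare Authorization not required.
Sec. 7-8. seating 48 < 64; prepares food on-site → High-Occupancy Authorization not required.
Sec. 7-9. revenue $1,325,000 < $2,625,000; handles hazardous materials → High-Revenue Registration not required.

None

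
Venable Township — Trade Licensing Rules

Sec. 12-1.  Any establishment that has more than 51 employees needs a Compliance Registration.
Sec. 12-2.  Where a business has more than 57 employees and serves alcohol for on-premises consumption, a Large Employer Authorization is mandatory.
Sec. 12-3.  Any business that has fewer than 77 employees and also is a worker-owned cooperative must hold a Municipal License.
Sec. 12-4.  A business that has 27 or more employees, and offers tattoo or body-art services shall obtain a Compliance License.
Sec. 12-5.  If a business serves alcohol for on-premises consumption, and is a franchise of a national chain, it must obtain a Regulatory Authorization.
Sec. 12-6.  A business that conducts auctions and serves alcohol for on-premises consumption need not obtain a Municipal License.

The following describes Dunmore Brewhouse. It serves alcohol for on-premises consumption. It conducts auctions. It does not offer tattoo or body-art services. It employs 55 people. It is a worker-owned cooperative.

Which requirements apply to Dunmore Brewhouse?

Sec. 12-1. employees 55 > 51 → Compliance Registration required.
Sec. 12-2. employees 55 ≤ 57; serves alcohol for on-premises consumption → Large Employer Authorization not required.
Sec. 12-3. employees 55 < 77; is a worker-owned cooperative → Municipal License required.
Sec. 12-4. employees 55 ≥ 27; does not offer tattoo or body-art services → Compliance License not required.
Sec. 12-5. serves alcohol for on-premises consumption; is a worker-owned cooperative (not: is a franchise of a national chain) → Regulatory Authorization not required.
Sec. 12-6. conducts auctions; serves alcohol for on-premises consumption → exempt from Municipal License.

Compliance Registration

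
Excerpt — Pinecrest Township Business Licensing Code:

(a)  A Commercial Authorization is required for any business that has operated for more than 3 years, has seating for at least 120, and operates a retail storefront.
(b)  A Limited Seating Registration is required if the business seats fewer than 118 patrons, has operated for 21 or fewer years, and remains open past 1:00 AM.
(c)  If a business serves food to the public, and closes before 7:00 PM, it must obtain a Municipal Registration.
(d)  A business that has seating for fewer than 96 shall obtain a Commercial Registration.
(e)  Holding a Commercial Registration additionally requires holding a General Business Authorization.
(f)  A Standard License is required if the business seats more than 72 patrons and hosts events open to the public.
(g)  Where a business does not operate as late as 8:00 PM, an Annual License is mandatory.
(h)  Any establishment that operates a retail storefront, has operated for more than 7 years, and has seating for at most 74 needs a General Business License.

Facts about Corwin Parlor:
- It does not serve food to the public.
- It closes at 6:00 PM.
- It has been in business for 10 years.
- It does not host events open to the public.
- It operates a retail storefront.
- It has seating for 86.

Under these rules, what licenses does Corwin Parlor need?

(a) years in business 10 > 3; seating 86 < 120; operates a retail storefront → Commercial Authorization not required.
(b) seating 86 < 118; years in business 10 ≤ 21; closes 6:00 PM, at/before 1:00 AM → Limited Seating Registration not required.
(c) does not serve food to the public; closes 6:00 PM, at/before 7:00 PM → Municipal Registration not required.
(d) seating 86 < 96 → Commercial Registration required.
(e) Commercial Registration is required → General Business Authorization also required.
(f) seating 86 > 72; does not host events open to the public → Standard License not required.
(g) closes 6:00 PM, at/before 8:00 PM → Annual License required.
(h) operates a retail storefront; years in business 10 > 7; seating 86 > 74 → General Business License not required.

Annual License, Commercial Registration, General Business Authorization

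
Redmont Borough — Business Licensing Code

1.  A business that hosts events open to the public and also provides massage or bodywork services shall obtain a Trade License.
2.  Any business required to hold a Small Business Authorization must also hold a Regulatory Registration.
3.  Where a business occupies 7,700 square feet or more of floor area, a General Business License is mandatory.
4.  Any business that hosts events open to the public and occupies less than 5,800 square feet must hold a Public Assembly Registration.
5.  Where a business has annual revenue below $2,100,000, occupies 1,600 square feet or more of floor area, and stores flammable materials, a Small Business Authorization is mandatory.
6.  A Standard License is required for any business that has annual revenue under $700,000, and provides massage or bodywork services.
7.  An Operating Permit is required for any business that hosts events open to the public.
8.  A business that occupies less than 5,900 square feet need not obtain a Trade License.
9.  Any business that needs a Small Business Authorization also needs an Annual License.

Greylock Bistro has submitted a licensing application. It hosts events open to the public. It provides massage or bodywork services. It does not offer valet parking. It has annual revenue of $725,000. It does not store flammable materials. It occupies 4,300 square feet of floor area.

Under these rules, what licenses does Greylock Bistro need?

Operating Permit, Public Assembly Registration

1. hosts events open to the public; provides massage or bodywork services → Trade License required.
2. Small Business Authorization is not required → no effect.
3. floor area 4,300 square feet < 7,700 square feet → General Business License not required.
4. hosts events open to the public; floor area 4,300 square feet < 5,800 square feet → Public Assembly Registration required.
5. revenue $725,000 < $2,100,000; floor area 4,300 square feet ≥ 1,600 square feet; does not store flammable materials → Small Business Authorization not required.
6. revenue $725,000 ≥ $700,000; provides massage or bodywork services → Standard License not required.
7. hosts events open to the public → Operating Permit required.
8. floor area 4,300 square feet < 5,900 square feet → exempt from Trade License.
9. Small Business Authorization is not required → no effect.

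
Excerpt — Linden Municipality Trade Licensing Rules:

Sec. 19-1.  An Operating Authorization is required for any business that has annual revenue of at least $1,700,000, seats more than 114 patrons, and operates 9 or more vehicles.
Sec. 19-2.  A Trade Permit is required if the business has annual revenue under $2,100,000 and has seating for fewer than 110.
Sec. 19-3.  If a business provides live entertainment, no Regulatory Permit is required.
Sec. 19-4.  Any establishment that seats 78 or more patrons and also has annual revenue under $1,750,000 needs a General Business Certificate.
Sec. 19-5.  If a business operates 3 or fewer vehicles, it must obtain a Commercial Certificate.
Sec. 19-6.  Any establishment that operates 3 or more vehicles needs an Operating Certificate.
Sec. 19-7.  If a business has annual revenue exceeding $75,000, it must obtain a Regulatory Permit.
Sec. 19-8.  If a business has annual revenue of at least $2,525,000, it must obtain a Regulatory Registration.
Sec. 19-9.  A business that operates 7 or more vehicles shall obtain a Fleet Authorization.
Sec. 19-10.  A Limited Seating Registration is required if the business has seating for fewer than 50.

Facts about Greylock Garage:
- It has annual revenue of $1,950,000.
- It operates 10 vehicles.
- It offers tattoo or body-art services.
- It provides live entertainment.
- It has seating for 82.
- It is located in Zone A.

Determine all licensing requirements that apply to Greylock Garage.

Fleet Authorization, Operating Certificate, Trade Permit

Sec. 19-1. revenue $1,950,000 ≥ $1,700,000; seating 82 ≤ 114; vehicles 10 ≥ 9 → Operating Authorization not required.
Sec. 19-2. revenue $1,950,000 < $2,100,000; seating 82 < 110 → Trade Permit required.
Sec. 19-3. provides live entertainment → exempt from Regulatory Permit.
Sec. 19-4. seating 82 ≥ 78; revenue $1,950,000 ≥ $1,750,000 → General Business Certificate not required.
Sec. 19-5. vehicles 10 > 3 → Commercial Certificate not required.
Sec. 19-6. vehicles 10 ≥ 3 → Operating Certificate required.
Sec. 19-7. revenue $1,950,000 > $75,000 → Regulatory Permit required.
Sec. 19-8. revenue $1,950,000 < $2,525,000 → Regulatory Registration not required.
Sec. 19-9. vehicles 10 ≥ 7 → Fleet Authorization required.
Sec. 19-10. seating 82 ≥ 50 → Limited Seating Registration not required.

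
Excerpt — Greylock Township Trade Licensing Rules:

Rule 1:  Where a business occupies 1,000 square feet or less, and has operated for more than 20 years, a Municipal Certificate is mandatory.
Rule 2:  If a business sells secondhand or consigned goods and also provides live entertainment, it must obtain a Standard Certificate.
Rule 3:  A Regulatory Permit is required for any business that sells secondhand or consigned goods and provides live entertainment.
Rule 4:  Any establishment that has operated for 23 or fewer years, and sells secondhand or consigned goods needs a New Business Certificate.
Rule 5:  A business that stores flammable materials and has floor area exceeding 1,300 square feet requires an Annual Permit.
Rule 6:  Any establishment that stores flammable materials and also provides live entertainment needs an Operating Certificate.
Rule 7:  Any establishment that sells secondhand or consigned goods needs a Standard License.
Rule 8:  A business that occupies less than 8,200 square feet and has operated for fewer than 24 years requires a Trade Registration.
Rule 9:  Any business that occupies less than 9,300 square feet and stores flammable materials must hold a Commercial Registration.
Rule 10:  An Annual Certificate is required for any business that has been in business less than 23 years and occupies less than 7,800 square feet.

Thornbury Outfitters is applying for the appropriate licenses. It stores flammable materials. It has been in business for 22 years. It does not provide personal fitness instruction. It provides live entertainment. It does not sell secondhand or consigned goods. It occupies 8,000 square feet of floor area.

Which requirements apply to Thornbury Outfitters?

Rule 1: floor area 8,000 square feet > 1,000 square feet; years in business 22 > 20 → Municipal Certificate not required.
Rule 2: does not sell secondhand or consigned goods; provides live entertainment → Standard Certificate not required.
Rule 3: does not sell secondhand or consigned goods; provides live entertainment → Regulatory Permit not required.
Rule 4: years in business 22 ≤ 23; does not sell secondhand or consigned goods → New Business Certificate not required.
Rule 5: stores flammable materials; floor area 8,000 square feet > 1,300 square feet → Annual Permit required.
Rule 6: stores flammable materials; provides live entertainment → Operating Certificate required.
Rule 7: does not sell secondhand or consigned goods → Standard License not required.
Rule 8: floor area 8,000 square feet < 8,200 square feet; years in business 22 < 24 → Trade Registration required.
Rule 9: floor area 8,000 square feet < 9,300 square feet; stores flammable materials → Commercial Registration required.
Rule 10: years in business 22 < 23; floor area 8,000 square feet ≥ 7,800 square feet → Annual Certificate not required.

Annual Permit, Commercial Registration, Operating Certificate, Trade Registration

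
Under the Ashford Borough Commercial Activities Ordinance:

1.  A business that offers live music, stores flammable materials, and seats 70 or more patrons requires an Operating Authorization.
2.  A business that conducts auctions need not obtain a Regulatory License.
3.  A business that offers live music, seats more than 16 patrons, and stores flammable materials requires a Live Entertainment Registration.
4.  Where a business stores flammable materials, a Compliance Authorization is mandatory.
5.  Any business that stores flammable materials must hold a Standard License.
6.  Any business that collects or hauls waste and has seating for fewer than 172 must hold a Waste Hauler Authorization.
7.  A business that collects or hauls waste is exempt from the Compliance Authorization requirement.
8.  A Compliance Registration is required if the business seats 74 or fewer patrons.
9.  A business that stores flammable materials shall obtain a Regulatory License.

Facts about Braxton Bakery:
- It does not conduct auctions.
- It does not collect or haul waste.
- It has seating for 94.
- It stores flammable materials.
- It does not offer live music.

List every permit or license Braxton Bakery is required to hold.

1. does not offer live music; stores flammable materials; seating 94 ≥ 70 → Operating Authorization not required.
2. does not conduct auctions → Regulatory License exemption does not apply.
3. does not offer live music; seating 94 > 16; stores flammable materials → Live Entertainment Registration not required.
4. stores flammable materials → Compliance Authorization required.
5. stores flammable materials → Standard License required.
6. does not collect or haul waste; seating 94 < 172 → Waste Hauler Authorization not required.
7. does not collect or haul waste → Compliance Authorization exemption does not apply.
8. seating 94 > 74 → Compliance Registration not required.
9. stores flammable materials → Regulatory License required.

Compliance Authorization, Regulatory License, Standard License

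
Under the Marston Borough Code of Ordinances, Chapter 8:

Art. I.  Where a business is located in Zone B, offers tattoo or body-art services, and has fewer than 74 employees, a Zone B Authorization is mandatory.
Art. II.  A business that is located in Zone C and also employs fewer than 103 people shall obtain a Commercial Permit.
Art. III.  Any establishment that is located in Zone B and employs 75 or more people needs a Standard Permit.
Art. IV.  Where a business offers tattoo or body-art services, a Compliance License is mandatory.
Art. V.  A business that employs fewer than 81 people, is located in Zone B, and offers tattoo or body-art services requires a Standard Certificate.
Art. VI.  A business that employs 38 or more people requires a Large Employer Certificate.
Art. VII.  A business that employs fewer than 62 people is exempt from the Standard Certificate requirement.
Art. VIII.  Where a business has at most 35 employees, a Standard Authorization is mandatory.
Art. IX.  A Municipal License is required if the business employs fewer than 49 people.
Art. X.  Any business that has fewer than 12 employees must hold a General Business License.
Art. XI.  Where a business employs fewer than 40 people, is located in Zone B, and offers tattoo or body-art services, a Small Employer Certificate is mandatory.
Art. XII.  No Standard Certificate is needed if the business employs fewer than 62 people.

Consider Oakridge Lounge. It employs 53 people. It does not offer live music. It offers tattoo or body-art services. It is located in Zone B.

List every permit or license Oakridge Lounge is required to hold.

Compliance License, Large Employer Certificate, Zone B Authorization

Art. I. is located in Zone B; offers tattoo or body-art services; employees 53 < 74 → Zone B Authorization required.
Art. II. is located in Zone B (not: is located in Zone C); employees 53 < 103 → Commercial Permit not required.
Art. III. is located in Zone B; employees 53 < 75 → Standard Permit not required.
Art. IV. offers tattoo or body-art services → Compliance License required.
Art. V. employees 53 < 81; is located in Zone B; offers tattoo or body-art services → Standard Certificate required.
Art. VI. employees 53 ≥ 38 → Large Employer Certificate required.
Art. VII. employees 53 < 62 → exempt from Standard Certificate.
Art. VIII. employees 53 > 35 → Standard Authorization not required.
Art. IX. employees 53 ≥ 49 → Municipal License not required.
Art. X. employees 53 ≥ 12 → General Business License not required.
Art. XI. employees 53 ≥ 40; is located in Zone B; offers tattoo or body-art services → Small Employer Certificate not required.
Art. XII. employees 53 < 62 → exempt from Standard Certificate.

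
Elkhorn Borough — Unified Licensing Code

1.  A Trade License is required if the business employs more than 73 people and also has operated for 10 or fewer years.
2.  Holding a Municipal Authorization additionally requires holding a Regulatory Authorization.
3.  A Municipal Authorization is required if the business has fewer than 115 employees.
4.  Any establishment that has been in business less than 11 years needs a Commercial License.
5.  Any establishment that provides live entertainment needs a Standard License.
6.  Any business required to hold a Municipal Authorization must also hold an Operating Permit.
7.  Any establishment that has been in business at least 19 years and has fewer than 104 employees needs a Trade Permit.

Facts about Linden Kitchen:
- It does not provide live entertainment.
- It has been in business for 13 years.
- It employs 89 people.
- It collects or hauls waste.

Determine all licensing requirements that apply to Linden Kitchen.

Municipal Authorization, Operating Permit, Regulatory Authorization

1. employees 89 > 73; years in business 13 > 10 → Trade License not required.
2. Municipal Authorization is required → Regulatory Authorization also required.
3. employees 89 < 115 → Municipal Authorization required.
4. years in business 13 ≥ 11 → Commercial License not required.
5. does not provide live entertainment → Standard License not required.
6. Municipal Authorization is required → Operating Permit also required.
7. years in business 13 < 19; employees 89 < 104 → Trade Permit not required.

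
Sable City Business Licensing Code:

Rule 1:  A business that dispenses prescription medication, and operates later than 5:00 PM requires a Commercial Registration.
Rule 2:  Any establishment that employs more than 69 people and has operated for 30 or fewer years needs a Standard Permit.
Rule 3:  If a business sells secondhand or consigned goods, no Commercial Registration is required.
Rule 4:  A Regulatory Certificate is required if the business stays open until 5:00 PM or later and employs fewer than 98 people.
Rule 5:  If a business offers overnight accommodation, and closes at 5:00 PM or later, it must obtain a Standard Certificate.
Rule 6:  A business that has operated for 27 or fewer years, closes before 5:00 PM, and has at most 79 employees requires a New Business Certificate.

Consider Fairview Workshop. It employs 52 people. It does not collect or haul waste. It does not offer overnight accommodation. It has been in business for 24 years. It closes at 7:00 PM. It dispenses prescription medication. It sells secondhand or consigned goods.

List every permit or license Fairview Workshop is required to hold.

Rule 1: dispenses prescription medication; closes 7:00 PM, after 5:00 PM → Commercial Registration required.
Rule 2: employees 52 ≤ 69; years in business 24 ≤ 30 → Standard Permit not required.
Rule 3: sells secondhand or consigned goods → exempt from Commercial Registration.
Rule 4: closes 7:00 PM, after 5:00 PM; employees 52 < 98 → Regulatory Certificate required.
Rule 5: does not offer overnight accommodation; closes 7:00 PM, after 5:00 PM → Standard Certificate not required.
Rule 6: years in business 24 ≤ 27; closes 7:00 PM, after 5:00 PM; employees 52 ≤ 79 → New Business Certificate not required.

Regulatory Certificate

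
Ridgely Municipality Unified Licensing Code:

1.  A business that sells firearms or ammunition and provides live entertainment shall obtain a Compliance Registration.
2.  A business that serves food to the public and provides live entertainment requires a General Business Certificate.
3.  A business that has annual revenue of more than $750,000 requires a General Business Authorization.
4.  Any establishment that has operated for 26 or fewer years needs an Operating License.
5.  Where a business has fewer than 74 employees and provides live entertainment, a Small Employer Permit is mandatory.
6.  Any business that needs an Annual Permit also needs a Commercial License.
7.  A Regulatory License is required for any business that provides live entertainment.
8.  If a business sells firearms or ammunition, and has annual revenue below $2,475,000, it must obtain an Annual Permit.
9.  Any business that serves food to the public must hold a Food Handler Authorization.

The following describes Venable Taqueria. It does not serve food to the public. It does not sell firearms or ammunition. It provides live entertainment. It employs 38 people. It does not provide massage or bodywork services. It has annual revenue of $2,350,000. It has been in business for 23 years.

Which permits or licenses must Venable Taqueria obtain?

1. does not sell firearms or ammunition; provides live entertainment → Compliance Registration not required.
2. does not serve food to the public; provides live entertainment → General Business Certificate not required.
3. revenue $2,350,000 > $750,000 → General Business Authorization required.
4. years in business 23 ≤ 26 → Operating License required.
5. employees 38 < 74; provides live entertainment → Small Employer Permit required.
6. Annual Permit is not required → no effect.
7. provides live entertainment → Regulatory License required.
8. does not sell firearms or ammunition; revenue $2,350,000 < $2,475,000 → Annual Permit not required.
9. does not serve food to the public → Food Handler Authorization not required.

General Business Authorization, Operating License, Regulatory License, Small Employer Permit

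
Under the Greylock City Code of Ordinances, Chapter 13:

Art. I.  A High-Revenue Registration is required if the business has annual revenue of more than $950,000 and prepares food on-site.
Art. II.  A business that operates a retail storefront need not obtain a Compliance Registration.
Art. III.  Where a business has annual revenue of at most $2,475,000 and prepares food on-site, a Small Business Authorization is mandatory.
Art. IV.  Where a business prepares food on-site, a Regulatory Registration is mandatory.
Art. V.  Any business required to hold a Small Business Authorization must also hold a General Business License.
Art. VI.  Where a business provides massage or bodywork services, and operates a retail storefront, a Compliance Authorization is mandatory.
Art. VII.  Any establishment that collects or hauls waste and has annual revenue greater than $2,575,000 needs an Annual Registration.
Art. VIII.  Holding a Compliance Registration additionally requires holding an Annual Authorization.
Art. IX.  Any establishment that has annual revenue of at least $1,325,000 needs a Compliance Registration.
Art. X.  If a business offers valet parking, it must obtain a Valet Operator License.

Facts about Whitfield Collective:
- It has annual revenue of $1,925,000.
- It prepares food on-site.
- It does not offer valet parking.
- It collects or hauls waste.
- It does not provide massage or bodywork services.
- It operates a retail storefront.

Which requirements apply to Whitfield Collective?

Art. I. revenue $1,925,000 > $950,000; prepares food on-site → High-Revenue Registration required.
Art. II. operates a retail storefront → exempt from Compliance Registration.
Art. III. revenue $1,925,000 ≤ $2,475,000; prepares food on-site → Small Business Authorization required.
Art. IV. prepares food on-site → Regulatory Registration required.
Art. V. Small Business Authorization is required → General Business License also required.
Art. VI. does not provide massage or bodywork services; operates a retail storefront → Compliance Authorization not required.
Art. VII. collects or hauls waste; revenue $1,925,000 ≤ $2,575,000 → Annual Registration not required.
Art. VIII. Compliance Registration is not required → no effect.
Art. IX. revenue $1,925,000 ≥ $1,325,000 → Compliance Registration required.
Art. X. does not offer valet parking → Valet Operator License not required.

General Business License, High-Revenue Registration, Regulatory Registration, Small Business Authorization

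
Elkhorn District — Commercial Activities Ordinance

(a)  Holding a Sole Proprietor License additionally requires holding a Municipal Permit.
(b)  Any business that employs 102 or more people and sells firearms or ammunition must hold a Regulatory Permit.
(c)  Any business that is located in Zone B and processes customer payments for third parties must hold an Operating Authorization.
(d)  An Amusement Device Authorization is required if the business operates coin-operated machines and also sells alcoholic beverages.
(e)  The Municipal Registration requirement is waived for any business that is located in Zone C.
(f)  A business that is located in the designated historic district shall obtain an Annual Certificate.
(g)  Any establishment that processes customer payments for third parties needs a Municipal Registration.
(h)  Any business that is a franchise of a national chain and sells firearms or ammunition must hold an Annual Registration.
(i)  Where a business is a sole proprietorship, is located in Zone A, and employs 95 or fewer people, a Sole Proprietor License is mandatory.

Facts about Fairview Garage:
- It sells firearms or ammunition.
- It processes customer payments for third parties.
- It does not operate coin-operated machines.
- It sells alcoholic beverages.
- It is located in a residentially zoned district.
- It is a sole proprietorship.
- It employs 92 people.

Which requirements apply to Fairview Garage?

(a) Sole Proprietor License is not required → no effect.
(b) employees 92 < 102; sells firearms or ammunition → Regulatory Permit not required.
(c) is located in a residentially zoned district (not: is located in Zone B); processes customer payments for third parties → Operating Authorization not required.
(d) does not operate coin-operated machines; sells alcoholic beverages → Amusement Device Authorization not required.
(e) is located in a residentially zoned district (not: is located in Zone C) → Municipal Registration exemption does not apply.
(f) is located in a residentially zoned district (not: is located in the designated historic district) → Annual Certificate not required.
(g) processes customer payments for third parties → Municipal Registration required.
(h) is a sole proprietorship (not: is a franchise of a national chain); sells firearms or ammunition → Annual Registration not required.
(i) is a sole proprietorship; is located in a residentially zoned district (not: is located in Zone A); employees 92 ≤ 95 → Sole Proprietor License not required.

Municipal Registration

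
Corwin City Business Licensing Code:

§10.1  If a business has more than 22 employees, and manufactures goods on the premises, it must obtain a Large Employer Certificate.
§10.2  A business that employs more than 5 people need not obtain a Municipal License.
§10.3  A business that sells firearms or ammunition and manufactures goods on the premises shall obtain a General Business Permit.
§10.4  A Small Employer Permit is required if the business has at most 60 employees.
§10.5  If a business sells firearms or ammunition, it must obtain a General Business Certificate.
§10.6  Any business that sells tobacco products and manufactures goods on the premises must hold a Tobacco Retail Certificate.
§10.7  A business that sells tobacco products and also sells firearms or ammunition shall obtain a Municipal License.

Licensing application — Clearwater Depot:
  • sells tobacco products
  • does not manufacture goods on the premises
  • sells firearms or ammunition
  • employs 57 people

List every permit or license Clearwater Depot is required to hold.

§10.1 employees 57 > 22; does not manufacture goods on the premises → Large Employer Certificate not required.
§10.2 employees 57 > 5 → exempt from Municipal License.
§10.3 sells firearms or ammunition; does not manufacture goods on the premises → General Business Permit not required.
§10.4 employees 57 ≤ 60 → Small Employer Permit required.
§10.5 sells firearms or ammunition → General Business Certificate required.
§10.6 sells tobacco products; does not manufacture goods on the premises → Tobacco Retail Certificate not required.
§10.7 sells tobacco products; sells firearms or ammunition → Municipal License required.

General Business Certificate, Small Employer Permit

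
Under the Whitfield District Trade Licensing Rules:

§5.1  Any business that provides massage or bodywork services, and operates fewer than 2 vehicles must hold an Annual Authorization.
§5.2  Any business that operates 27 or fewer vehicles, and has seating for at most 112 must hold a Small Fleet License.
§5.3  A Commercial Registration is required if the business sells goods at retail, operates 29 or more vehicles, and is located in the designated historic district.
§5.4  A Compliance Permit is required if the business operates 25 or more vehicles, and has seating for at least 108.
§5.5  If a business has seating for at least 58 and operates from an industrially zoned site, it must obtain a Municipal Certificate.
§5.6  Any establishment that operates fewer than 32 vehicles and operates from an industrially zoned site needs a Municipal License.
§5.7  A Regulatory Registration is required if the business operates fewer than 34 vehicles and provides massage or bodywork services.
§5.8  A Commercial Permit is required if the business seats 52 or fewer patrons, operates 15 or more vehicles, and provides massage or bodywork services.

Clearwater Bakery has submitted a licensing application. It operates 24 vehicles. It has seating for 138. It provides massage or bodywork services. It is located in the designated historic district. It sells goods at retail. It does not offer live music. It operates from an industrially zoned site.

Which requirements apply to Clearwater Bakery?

§5.1 provides massage or bodywork services; vehicles 24 ≥ 2 → Annual Authorization not required.
§5.2 vehicles 24 ≤ 27; seating 138 > 112 → Small Fleet License not required.
§5.3 sells goods at retail; vehicles 24 < 29; is located in the designated historic district → Commercial Registration not required.
§5.4 vehicles 24 < 25; seating 138 ≥ 108 → Compliance Permit not required.
§5.5 seating 138 ≥ 58; operates from an industrially zoned site → Municipal Certificate required.
§5.6 vehicles 24 < 32; operates from an industrially zoned site → Municipal License required.
§5.7 vehicles 24 < 34; provides massage or bodywork services → Regulatory Registration required.
§5.8 seating 138 > 52; vehicles 24 ≥ 15; provides massage or bodywork services → Commercial Permit not required.

Municipal Certificate, Municipal License, Regulatory Registration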